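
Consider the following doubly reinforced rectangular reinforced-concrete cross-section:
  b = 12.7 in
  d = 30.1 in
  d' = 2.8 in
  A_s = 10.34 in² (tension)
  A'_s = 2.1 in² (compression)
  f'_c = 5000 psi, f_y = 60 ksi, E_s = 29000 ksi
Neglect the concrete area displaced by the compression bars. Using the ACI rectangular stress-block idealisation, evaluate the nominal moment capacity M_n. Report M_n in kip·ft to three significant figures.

Assume both steels yield.
a = (A_s − A'_s) f_y/(0.85 f'_c b) = (10.34 − 2.1) × 60/(0.85 × 5 × 12.7) = 9.160 in.
c = a/β₁ = 9.160/0.8 = 11.450 in; ε'_s = 0.003(c − d')/c = 0.0023 ≥ ε_y = 0.0021, so the compression steel yields.
M_n = (A_s − A'_s) f_y (d − a/2) + A'_s f_y (d − d') = 494.4 × (30.1 − 4.58) + 126 × (30.1 − 2.8) = 12617.1 + 3439.8 = 16056.9 kip·in = 16056.9/12 = 1338.08 kip·ft.

M_n ≈ 1340 kip·ft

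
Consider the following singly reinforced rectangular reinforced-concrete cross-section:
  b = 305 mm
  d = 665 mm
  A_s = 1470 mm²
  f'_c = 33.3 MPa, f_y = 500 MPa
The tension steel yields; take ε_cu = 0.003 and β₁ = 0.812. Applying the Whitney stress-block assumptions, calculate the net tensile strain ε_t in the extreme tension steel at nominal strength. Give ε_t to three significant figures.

ε_t ≈ 0.0160

a = A_s f_y/(0.85 f'_c b) = 85.14 mm.
β₁ = 0.812, so c = a/β₁ = 85.14/0.812 = 104.85 mm.
From the linear strain diagram with ε_cu = 0.003: ε_t = 0.003 (d − c)/c = 0.003 × (665 − 104.85)/104.85 = 0.0160.
Since ε_t ≥ 0.005, the section is tension-controlled.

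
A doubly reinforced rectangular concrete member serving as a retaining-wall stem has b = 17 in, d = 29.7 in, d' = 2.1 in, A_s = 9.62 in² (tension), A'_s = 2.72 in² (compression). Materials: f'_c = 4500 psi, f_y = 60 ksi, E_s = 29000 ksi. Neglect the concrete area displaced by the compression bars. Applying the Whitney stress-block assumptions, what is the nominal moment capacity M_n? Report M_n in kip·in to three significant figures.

Assume both steels yield.
a = (A_s − A'_s) f_y/(0.85 f'_c b) = (9.62 − 2.72) × 60/(0.85 × 4.5 × 17) = 6.367 in.
c = a/β₁ = 6.367/0.825 = 7.718 in; ε'_s = 0.003(c − d')/c = 0.0022 ≥ ε_y = 0.0021, so the compression steel yields.
M_n = (A_s − A'_s) f_y (d − a/2) + A'_s f_y (d − d') = 414 × (29.7 − 3.1835) + 163.2 × (29.7 − 2.1) = 10977.8 + 4504.3 = 15482.1 kip·in.

M_n ≈ 15500 kip·in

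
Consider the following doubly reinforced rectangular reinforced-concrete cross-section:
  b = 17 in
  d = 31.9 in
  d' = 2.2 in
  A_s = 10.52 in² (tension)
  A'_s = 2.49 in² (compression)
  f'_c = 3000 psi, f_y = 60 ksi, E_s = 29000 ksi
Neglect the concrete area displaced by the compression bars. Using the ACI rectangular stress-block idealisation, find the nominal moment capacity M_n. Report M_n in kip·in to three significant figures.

M_n ≈ 17100 kip·in

Assume both steels yield.
a = (A_s − A'_s) f_y/(0.85 f'_c b) = (10.52 − 2.49) × 60/(0.85 × 3 × 17) = 11.114 in.
c = a/β₁ = 11.114/0.85 = 13.075 in; ε'_s = 0.003(c − d')/c = 0.0025 ≥ ε_y = 0.0021, so the compression steel yields.
M_n = (A_s − A'_s) f_y (d − a/2) + A'_s f_y (d − d') = 481.8 × (31.9 − 5.557) + 149.4 × (31.9 − 2.2) = 12692.1 + 4437.2 = 17129.3 kip·in.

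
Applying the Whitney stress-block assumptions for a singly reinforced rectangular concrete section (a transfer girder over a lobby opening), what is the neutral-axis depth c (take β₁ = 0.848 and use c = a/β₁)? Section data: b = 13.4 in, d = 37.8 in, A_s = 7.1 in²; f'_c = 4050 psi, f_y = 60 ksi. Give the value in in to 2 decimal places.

c ≈ 10.89 in

T = A_s f_y = 7.1 × 60 = 426 kips.
a = T/(0.85 f'_c b) = 426/(0.85 × 4.05 × 13.4) = 9.2349 in.
With β₁ = 0.848, c = a/β₁ = 9.2349/0.848 = 10.89 in.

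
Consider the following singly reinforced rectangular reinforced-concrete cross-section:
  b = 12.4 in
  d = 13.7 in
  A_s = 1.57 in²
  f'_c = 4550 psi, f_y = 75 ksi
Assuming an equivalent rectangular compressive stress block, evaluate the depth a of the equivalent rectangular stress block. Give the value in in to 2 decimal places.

a ≈ 2.46 in

T = A_s f_y = 1.57 × 75 = 117.75 kips.
a = T/(0.85 f'_c b) = 117.75/(0.85 × 4.55 × 12.4) = 2.46 in.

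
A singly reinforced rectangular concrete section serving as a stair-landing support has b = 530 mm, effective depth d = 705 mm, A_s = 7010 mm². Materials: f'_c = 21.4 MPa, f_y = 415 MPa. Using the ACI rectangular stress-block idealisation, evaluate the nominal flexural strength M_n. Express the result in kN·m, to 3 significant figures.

T = A_s f_y = 7010 × 415 = 2909150 N = 2909.15 kN.
From C = T: a = T/(0.85 f'_c b) = 2909150/(0.85 × 21.4 × 530) = 301.76 mm.
M_n = T(d − a/2) = 2909.15 kN × (705 − 150.88) mm = 1612.02 kN·m.

M_n ≈ 1610 kN·m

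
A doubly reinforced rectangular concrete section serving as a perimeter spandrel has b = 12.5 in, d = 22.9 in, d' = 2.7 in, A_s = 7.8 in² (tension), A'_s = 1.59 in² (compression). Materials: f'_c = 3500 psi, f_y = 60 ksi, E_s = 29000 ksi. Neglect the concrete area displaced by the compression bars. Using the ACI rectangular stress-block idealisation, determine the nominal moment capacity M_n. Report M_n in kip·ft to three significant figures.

Assume both steels yield.
a = (A_s − A'_s) f_y/(0.85 f'_c b) = (7.8 − 1.59) × 60/(0.85 × 3.5 × 12.5) = 10.019 in.
c = a/β₁ = 10.019/0.85 = 11.787 in; ε'_s = 0.003(c − d')/c = 0.0023 ≥ ε_y = 0.0021, so the compression steel yields.
M_n = (A_s − A'_s) f_y (d − a/2) + A'_s f_y (d − d') = 372.6 × (22.9 − 5.0095) + 95.4 × (22.9 − 2.7) = 6666.0 + 1927.1 = 8593.1 kip·in = 8593.1/12 = 716.09 kip·ft.

M_n ≈ 716 kip·ft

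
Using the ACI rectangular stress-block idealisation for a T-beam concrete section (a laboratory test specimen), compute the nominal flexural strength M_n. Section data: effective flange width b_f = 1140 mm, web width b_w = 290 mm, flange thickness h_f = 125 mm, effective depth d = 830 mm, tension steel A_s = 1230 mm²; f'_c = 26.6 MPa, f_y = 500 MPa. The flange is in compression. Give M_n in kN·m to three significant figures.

Tension: T = A_s f_y = 1230 × 500 = 615000 N.
Try a within the flange: a = T/(0.85 f'_c b_f) = 615000/(0.85 × 26.6 × 1140) = 23.86 mm.
Since a = 23.86 ≤ h_f = 125 mm, the stress block lies entirely in the flange; analyse as a rectangular beam of width b_f.
M_n = T(d − a/2) = 615000 × (830 − 11.93) = 503.11 × 10⁶ N·mm.
M_n = 503.11 kN·m.

M_n ≈ 503 kN·m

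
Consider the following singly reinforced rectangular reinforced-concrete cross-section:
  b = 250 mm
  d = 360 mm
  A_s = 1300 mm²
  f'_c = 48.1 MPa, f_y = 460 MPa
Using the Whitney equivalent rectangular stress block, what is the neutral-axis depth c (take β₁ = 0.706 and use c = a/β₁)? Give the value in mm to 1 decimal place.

c ≈ 82.9 mm

T = A_s f_y = 1300 × 460 = 598000 N = 598 kN.
Setting C = 0.85 f'_c a b equal to T: a = 598000/(0.85 × 48.1 × 250) = 58.506 mm.
With β₁ = 0.706, c = a/β₁ = 58.506/0.706 = 82.9 mm.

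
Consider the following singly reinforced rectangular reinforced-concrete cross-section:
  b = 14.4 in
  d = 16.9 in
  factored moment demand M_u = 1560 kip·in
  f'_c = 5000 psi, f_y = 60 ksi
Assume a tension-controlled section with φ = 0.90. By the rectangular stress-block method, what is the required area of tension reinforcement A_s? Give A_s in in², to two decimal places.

A_s ≈ 1.80 in²

M_n = M_u/φ = 1560/0.90 = 1733.33 kip·in.
From M_n = 0.85 f'_c a b (d − a/2):
a = d − √(d² − 2M_n/(0.85 f'_c b)) = 16.9 − √(16.9² − 2 × 1733.33/(0.85 × 5 × 14.4)) = 1.768 in.
A_s = 0.85 f'_c a b / f_y = 0.85 × 5 × 1.768 × 14.4 / 60 = 1.803 in².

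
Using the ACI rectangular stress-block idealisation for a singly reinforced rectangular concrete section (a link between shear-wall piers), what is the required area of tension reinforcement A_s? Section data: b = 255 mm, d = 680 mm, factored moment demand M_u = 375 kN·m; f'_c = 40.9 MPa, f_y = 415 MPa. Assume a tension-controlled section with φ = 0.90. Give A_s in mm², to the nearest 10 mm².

A_s ≈ 1560 mm²

M_n = M_u/φ = 375/0.90 = 416.667 kN·m.
With M_n = 0.85 f'_c a b (d − a/2), solve the quadratic for a:
a = d − √(d² − 2M_n/(0.85 f'_c b)) = 680 − √(680² − 2 × 416.667×10⁶/(0.85 × 40.9 × 255)) = 73.04 mm.
A_s = 0.85 f'_c a b / f_y = 0.85 × 40.9 × 73.04 × 255 / 415 = 1560.3 mm².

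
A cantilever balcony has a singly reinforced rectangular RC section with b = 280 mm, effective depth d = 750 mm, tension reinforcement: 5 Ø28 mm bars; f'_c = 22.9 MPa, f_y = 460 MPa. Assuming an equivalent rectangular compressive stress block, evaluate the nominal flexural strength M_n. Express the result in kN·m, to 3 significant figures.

M_n ≈ 878 kN·m

A_s = 5 × 616 = 3080 mm².
T = A_s f_y = 3080 × 460 = 1416800 N = 1416.8 kN.
From C = T: a = T/(0.85 f'_c b) = 1416800/(0.85 × 22.9 × 280) = 259.95 mm.
M_n = T(d − a/2) = 1416.8 kN × (750 − 129.975) mm = 878.45 kN·m.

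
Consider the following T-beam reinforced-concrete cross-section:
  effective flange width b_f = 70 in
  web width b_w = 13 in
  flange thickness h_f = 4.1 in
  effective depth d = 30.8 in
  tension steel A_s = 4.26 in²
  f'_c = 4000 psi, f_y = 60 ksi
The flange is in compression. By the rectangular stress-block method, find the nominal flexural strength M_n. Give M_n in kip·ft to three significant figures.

Tension: T = A_s f_y = 4.26 × 60 = 255.6 kips.
Try a within the flange: a = T/(0.85 f'_c b_f) = 255.6/(0.85 × 4 × 70) = 1.074 in.
Since a = 1.074 ≤ h_f = 4.1 in, the stress block lies entirely in the flange; analyse as a rectangular beam of width b_f.
M_n = T(d − a/2) = 255.6 × (30.8 − 0.537) = 7735.2 kip·in.
M_n = 7735.2/12 = 644.60 kip·ft.

M_n ≈ 645 kip·ft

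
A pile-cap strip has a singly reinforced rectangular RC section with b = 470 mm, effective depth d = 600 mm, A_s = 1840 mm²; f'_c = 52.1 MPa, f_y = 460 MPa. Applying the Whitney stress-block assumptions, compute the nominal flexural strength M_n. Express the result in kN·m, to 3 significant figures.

T = A_s f_y = 1840 × 460 = 846400 N = 846.4 kN.
From C = T: a = T/(0.85 f'_c b) = 846400/(0.85 × 52.1 × 470) = 40.67 mm.
M_n = T(d − a/2) = 846.4 kN × (600 − 20.335) mm = 490.63 kN·m.

M_n ≈ 491 kN·m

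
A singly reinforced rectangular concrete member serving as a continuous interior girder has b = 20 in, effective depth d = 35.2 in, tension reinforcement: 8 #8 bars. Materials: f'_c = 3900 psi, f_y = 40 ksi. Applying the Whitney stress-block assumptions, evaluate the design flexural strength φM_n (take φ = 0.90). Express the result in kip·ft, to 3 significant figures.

φM_n ≈ 631 kip·ft

A_s = 8 × 0.79 = 6.32 in².
T = A_s f_y = 6.32 × 40 = 252.8 kips.
a = T/(0.85 f'_c b) = 252.8/(0.85 × 3.9 × 20) = 3.813 in.
M_n = T(d − a/2) = 252.8 × (35.2 − 1.9065) = 8416.6 kip·in = 8416.6/12 = 701.38 kip·ft.
φM_n = 0.90 × 701.38 = 631.24 kip·ft.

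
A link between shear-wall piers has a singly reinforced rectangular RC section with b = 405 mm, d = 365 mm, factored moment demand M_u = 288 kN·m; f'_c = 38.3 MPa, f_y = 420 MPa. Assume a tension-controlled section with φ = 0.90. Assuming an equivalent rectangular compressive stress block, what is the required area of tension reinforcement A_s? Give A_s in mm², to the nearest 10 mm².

M_n = M_u/φ = 288/0.90 = 320 kN·m.
With M_n = 0.85 f'_c a b (d − a/2), solve the quadratic for a:
a = d − √(d² − 2M_n/(0.85 f'_c b)) = 365 − √(365² − 2 × 320×10⁶/(0.85 × 38.3 × 405)) = 73.99 mm.
A_s = 0.85 f'_c a b / f_y = 0.85 × 38.3 × 73.99 × 405 / 420 = 2322.7 mm².

A_s ≈ 2320 mm²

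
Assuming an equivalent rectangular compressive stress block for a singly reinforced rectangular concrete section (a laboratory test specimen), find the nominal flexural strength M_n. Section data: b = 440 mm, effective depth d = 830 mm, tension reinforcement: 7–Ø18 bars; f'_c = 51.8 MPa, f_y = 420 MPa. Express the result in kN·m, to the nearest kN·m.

M_n ≈ 605 kN·m

A_s = 7 × 254 = 1778 mm².
T = A_s f_y = 1778 × 420 = 746760 N = 746.76 kN.
From C = T: a = T/(0.85 f'_c b) = 746760/(0.85 × 51.8 × 440) = 38.55 mm.
M_n = T(d − a/2) = 746.76 kN × (830 − 19.275) mm = 605.42 kN·m.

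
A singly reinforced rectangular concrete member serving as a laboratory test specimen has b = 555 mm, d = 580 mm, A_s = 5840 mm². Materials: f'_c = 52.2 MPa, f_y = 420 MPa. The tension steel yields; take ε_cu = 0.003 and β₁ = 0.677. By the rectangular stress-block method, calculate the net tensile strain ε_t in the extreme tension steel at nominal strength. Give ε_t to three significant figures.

ε_t ≈ 0.00883

a = A_s f_y/(0.85 f'_c b) = 99.60 mm.
β₁ = 0.677, so c = a/β₁ = 99.60/0.677 = 147.12 mm.
From the linear strain diagram with ε_cu = 0.003: ε_t = 0.003 (d − c)/c = 0.003 × (580 − 147.12)/147.12 = 0.00883.
Since ε_t ≥ 0.005, the section is tension-controlled.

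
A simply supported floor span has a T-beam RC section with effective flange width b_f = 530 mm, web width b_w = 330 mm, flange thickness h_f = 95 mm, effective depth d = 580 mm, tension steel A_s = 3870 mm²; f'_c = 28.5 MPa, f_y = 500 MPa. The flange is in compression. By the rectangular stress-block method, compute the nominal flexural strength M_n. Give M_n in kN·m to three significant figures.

M_n ≈ 964 kN·m

Tension: T = A_s f_y = 3870 × 500 = 1935000 N.
Try a within the flange: a = T/(0.85 f'_c b_f) = 1935000/(0.85 × 28.5 × 530) = 150.71 mm.
a = 150.71 > h_f = 95 mm: the block extends into the web. Split into flange-overhang and web parts.
C_f = 0.85 f'_c (b_f − b_w) h_f = 0.85 × 28.5 × (530 − 330) × 95 = 460275 N.
Remaining web compression depth: a_w = (T − C_f)/(0.85 f'_c b_w) = (1935000 − 460275)/(0.85 × 28.5 × 330) = 184.47 mm.
M_n = C_f(d − h_f/2) + (T − C_f)(d − a_w/2) = 460275 × (580 − 47.5) + 1474725 × (580 − 92.235) = 245.10 + 719.32 = 964.42 × 10⁶ N·mm.
M_n = 964.42 kN·m.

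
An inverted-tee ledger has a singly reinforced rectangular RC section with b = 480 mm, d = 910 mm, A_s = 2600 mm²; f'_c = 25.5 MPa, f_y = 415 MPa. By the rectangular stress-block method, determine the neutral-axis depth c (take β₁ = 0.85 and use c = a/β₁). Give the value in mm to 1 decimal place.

c ≈ 122.0 mm

T = A_s f_y = 2600 × 415 = 1079000 N = 1079 kN.
Setting C = 0.85 f'_c a b equal to T: a = 1079000/(0.85 × 25.5 × 480) = 103.710 mm.
With β₁ = 0.85, c = a/β₁ = 103.710/0.85 = 122.0 mm.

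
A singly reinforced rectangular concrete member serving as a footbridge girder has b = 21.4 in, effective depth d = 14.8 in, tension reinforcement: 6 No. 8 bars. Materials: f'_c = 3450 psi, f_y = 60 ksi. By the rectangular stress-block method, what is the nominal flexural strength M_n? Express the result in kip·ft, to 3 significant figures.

M_n ≈ 297 kip·ft

A_s = 6 × 0.79 = 4.74 in².
T = A_s f_y = 4.74 × 60 = 284.4 kips.
a = T/(0.85 f'_c b) = 284.4/(0.85 × 3.45 × 21.4) = 4.532 in.
M_n = T(d − a/2) = 284.4 × (14.8 − 2.266) = 3564.7 kip·in = 3564.7/12 = 297.06 kip·ft.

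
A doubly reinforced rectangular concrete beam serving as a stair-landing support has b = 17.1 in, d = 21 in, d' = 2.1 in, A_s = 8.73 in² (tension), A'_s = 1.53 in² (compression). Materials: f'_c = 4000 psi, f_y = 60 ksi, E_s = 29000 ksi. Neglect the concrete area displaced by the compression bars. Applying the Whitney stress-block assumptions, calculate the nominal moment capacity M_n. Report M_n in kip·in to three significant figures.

M_n ≈ 9200 kip·in

Assume both steels yield.
a = (A_s − A'_s) f_y/(0.85 f'_c b) = (8.73 − 1.53) × 60/(0.85 × 4 × 17.1) = 7.430 in.
c = a/β₁ = 7.430/0.85 = 8.741 in; ε'_s = 0.003(c − d')/c = 0.0023 ≥ ε_y = 0.0021, so the compression steel yields.
M_n = (A_s − A'_s) f_y (d − a/2) + A'_s f_y (d − d') = 432 × (21 − 3.715) + 91.8 × (21 − 2.1) = 7467.1 + 1735.0 = 9202.1 kip·in.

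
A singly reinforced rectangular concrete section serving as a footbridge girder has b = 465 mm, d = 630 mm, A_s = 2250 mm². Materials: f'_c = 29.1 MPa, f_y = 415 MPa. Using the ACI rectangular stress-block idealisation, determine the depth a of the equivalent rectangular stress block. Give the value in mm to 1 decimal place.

a ≈ 81.2 mm

T = A_s f_y = 2250 × 415 = 933750 N = 933.75 kN.
Setting C = 0.85 f'_c a b equal to T: a = 933750/(0.85 × 29.1 × 465) = 81.2 mm.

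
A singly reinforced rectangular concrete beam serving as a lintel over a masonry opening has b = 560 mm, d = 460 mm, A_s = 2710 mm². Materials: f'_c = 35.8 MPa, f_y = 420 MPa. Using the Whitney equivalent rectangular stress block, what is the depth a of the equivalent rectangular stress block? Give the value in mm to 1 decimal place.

T = A_s f_y = 2710 × 420 = 1138200 N = 1138.2 kN.
Setting C = 0.85 f'_c a b equal to T: a = 1138200/(0.85 × 35.8 × 560) = 66.8 mm.

a ≈ 66.8 mm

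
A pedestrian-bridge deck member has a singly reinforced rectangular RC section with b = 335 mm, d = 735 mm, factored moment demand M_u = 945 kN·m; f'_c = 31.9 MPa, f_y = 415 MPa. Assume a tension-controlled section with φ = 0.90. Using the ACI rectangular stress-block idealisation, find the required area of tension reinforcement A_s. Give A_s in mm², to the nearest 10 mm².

M_n = M_u/φ = 945/0.90 = 1050 kN·m.
With M_n = 0.85 f'_c a b (d − a/2), solve the quadratic for a:
a = d − √(d² − 2M_n/(0.85 f'_c b)) = 735 − √(735² − 2 × 1050×10⁶/(0.85 × 31.9 × 335)) = 179.09 mm.
A_s = 0.85 f'_c a b / f_y = 0.85 × 31.9 × 179.09 × 335 / 415 = 3919.9 mm².

A_s ≈ 3920 mm²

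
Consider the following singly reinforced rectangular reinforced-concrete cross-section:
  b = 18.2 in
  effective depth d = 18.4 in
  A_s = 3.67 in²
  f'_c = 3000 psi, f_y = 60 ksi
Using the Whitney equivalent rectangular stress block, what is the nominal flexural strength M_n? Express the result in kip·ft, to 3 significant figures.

M_n ≈ 294 kip·ft

T = A_s f_y = 3.67 × 60 = 220.2 kips.
a = T/(0.85 f'_c b) = 220.2/(0.85 × 3 × 18.2) = 4.745 in.
M_n = T(d − a/2) = 220.2 × (18.4 − 2.3725) = 3529.3 kip·in = 3529.3/12 = 294.11 kip·ft.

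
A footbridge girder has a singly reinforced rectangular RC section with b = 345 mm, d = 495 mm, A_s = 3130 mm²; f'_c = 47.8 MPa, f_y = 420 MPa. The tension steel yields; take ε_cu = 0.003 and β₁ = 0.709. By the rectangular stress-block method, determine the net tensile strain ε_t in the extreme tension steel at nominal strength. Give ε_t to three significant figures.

ε_t ≈ 0.00823

a = A_s f_y/(0.85 f'_c b) = 93.78 mm.
β₁ = 0.709, so c = a/β₁ = 93.78/0.709 = 132.27 mm.
From the linear strain diagram with ε_cu = 0.003: ε_t = 0.003 (d − c)/c = 0.003 × (495 − 132.27)/132.27 = 0.00823.
Since ε_t ≥ 0.005, the section is tension-controlled.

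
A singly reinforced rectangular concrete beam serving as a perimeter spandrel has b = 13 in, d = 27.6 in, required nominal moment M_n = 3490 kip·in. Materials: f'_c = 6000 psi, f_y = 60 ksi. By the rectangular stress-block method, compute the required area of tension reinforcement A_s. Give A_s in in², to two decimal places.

From M_n = 0.85 f'_c a b (d − a/2):
a = d − √(d² − 2M_n/(0.85 f'_c b)) = 27.6 − √(27.6² − 2 × 3490/(0.85 × 6 × 13)) = 1.978 in.
A_s = 0.85 f'_c a b / f_y = 0.85 × 6 × 1.978 × 13 / 60 = 2.186 in².

A_s ≈ 2.19 in²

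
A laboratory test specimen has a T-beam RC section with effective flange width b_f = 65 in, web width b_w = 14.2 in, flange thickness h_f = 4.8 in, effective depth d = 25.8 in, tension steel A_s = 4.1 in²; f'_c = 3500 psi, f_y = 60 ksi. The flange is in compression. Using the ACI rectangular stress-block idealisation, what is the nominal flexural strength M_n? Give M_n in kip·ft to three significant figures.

M_n ≈ 516 kip·ft

Tension: T = A_s f_y = 4.1 × 60 = 246 kips.
Try a within the flange: a = T/(0.85 f'_c b_f) = 246/(0.85 × 3.5 × 65) = 1.272 in.
Since a = 1.272 ≤ h_f = 4.8 in, the stress block lies entirely in the flange; analyse as a rectangular beam of width b_f.
M_n = T(d − a/2) = 246 × (25.8 − 0.636) = 6190.3 kip·in.
M_n = 6190.3/12 = 515.86 kip·ft.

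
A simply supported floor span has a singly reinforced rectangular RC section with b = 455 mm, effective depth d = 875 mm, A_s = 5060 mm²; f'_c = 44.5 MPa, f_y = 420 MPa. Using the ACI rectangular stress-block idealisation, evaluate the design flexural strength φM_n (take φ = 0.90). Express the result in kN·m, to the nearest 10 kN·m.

T = A_s f_y = 5060 × 420 = 2125200 N = 2125.2 kN.
From C = T: a = T/(0.85 f'_c b) = 2125200/(0.85 × 44.5 × 455) = 123.48 mm.
M_n = T(d − a/2) = 2125.2 kN × (875 − 61.74) mm = 1728.34 kN·m.
φM_n = 0.90 × 1728.34 = 1555.51 kN·m.

φM_n ≈ 1560 kN·m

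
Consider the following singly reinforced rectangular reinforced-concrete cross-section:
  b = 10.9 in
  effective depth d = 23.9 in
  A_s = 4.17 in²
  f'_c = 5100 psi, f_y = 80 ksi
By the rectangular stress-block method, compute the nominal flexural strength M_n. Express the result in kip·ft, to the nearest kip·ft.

M_n ≈ 566 kip·ft

T = A_s f_y = 4.17 × 80 = 333.6 kips.
a = T/(0.85 f'_c b) = 333.6/(0.85 × 5.1 × 10.9) = 7.060 in.
M_n = T(d − a/2) = 333.6 × (23.9 − 3.53) = 6795.4 kip·in = 6795.4/12 = 566.28 kip·ft.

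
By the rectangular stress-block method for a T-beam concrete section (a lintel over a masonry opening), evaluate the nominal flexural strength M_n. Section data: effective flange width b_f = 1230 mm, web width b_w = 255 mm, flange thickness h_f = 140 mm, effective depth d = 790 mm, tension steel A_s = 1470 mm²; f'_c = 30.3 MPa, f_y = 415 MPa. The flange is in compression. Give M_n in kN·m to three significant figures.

Tension: T = A_s f_y = 1470 × 415 = 610050 N.
Try a within the flange: a = T/(0.85 f'_c b_f) = 610050/(0.85 × 30.3 × 1230) = 19.26 mm.
Since a = 19.26 ≤ h_f = 140 mm, the stress block lies entirely in the flange; analyse as a rectangular beam of width b_f.
M_n = T(d − a/2) = 610050 × (790 − 9.63) = 476.06 × 10⁶ N·mm.
M_n = 476.06 kN·m.

M_n ≈ 476 kN·m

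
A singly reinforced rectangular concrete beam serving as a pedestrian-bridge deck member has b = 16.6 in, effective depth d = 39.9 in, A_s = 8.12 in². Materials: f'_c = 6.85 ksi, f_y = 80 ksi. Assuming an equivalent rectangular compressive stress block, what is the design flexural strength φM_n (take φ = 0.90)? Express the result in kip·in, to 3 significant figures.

φM_n ≈ 21400 kip·in

T = A_s f_y = 8.12 × 80 = 649.6 kips.
a = T/(0.85 f'_c b) = 649.6/(0.85 × 6.85 × 16.6) = 6.721 in.
M_n = T(d − a/2) = 649.6 × (39.9 − 3.3605) = 23736.1 kip·in.
φM_n = 0.90 × 23736.1 = 21362.5 kip·in.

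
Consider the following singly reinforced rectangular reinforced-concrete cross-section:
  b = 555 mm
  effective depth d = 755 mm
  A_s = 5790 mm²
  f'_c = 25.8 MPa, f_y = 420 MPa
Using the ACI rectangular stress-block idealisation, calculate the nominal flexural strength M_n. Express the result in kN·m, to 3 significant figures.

M_n ≈ 1590 kN·m

T = A_s f_y = 5790 × 420 = 2431800 N = 2431.8 kN.
From C = T: a = T/(0.85 f'_c b) = 2431800/(0.85 × 25.8 × 555) = 199.80 mm.
M_n = T(d − a/2) = 2431.8 kN × (755 − 99.9) mm = 1593.07 kN·m.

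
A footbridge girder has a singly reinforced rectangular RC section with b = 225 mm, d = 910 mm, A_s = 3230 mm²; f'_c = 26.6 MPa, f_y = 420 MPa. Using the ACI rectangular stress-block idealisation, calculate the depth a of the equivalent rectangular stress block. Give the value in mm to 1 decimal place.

T = A_s f_y = 3230 × 420 = 1356600 N = 1356.6 kN.
Setting C = 0.85 f'_c a b equal to T: a = 1356600/(0.85 × 26.6 × 225) = 266.7 mm.

a ≈ 266.7 mm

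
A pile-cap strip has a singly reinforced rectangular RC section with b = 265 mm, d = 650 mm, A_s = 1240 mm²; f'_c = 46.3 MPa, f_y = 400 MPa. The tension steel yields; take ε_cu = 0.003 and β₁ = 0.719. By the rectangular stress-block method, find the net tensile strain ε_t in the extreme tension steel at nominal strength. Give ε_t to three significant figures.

ε_t ≈ 0.0265

a = A_s f_y/(0.85 f'_c b) = 47.56 mm.
β₁ = 0.719, so c = a/β₁ = 47.56/0.719 = 66.15 mm.
From the linear strain diagram with ε_cu = 0.003: ε_t = 0.003 (d − c)/c = 0.003 × (650 − 66.15)/66.15 = 0.0265.
Since ε_t ≥ 0.005, the section is tension-controlled.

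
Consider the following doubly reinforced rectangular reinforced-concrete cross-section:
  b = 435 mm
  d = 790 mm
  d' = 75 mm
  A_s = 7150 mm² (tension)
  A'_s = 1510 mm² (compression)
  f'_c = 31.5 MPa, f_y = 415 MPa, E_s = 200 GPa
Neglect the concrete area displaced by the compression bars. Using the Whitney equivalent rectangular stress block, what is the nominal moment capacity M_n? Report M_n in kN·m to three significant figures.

Assume both tension and compression steel yield.
Net tension couple steel: A_s − A'_s = 5640 mm².
a = (A_s − A'_s) f_y / (0.85 f'_c b) = 2340600/(0.85 × 31.5 × 435) = 200.96 mm.
c = a/β₁ = 200.96/0.825 = 243.59 mm; ε'_s = 0.003(c − d')/c = 0.0021 ≥ f_y/E_s = 0.0021, so compression steel does yield.
M_n = (A_s − A'_s) f_y (d − a/2) + A'_s f_y (d − d') = [2340600 × (790 − 100.48) + 626650 × (790 − 75)] × 10⁻⁶ = 1613.89 + 448.05 = 2061.94 kN·m.

M_n ≈ 2060 kN·m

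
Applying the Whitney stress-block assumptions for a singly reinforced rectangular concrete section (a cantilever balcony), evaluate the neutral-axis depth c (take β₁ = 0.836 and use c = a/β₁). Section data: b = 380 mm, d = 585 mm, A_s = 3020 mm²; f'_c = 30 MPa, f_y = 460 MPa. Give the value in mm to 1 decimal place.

c ≈ 171.5 mm

T = A_s f_y = 3020 × 460 = 1389200 N = 1389.2 kN.
Setting C = 0.85 f'_c a b equal to T: a = 1389200/(0.85 × 30 × 380) = 143.364 mm.
With β₁ = 0.836, c = a/β₁ = 143.364/0.836 = 171.5 mm.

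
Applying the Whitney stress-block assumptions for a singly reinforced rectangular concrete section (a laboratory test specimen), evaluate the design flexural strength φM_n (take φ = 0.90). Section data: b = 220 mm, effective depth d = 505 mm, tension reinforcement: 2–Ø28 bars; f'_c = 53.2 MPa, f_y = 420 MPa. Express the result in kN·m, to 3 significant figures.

φM_n ≈ 223 kN·m

A_s = 2 × 616 = 1232 mm².
T = A_s f_y = 1232 × 420 = 517440 N = 517.44 kN.
From C = T: a = T/(0.85 f'_c b) = 517440/(0.85 × 53.2 × 220) = 52.01 mm.
M_n = T(d − a/2) = 517.44 kN × (505 − 26.005) mm = 247.85 kN·m.
φM_n = 0.90 × 247.85 = 223.07 kN·m.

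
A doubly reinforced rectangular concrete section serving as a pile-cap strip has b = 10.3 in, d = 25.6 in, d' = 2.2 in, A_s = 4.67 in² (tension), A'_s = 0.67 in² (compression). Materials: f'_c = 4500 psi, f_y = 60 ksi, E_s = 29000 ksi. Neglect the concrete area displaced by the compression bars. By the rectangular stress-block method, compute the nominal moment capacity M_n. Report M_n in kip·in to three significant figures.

Assume both steels yield.
a = (A_s − A'_s) f_y/(0.85 f'_c b) = (4.67 − 0.67) × 60/(0.85 × 4.5 × 10.3) = 6.092 in.
c = a/β₁ = 6.092/0.825 = 7.384 in; ε'_s = 0.003(c − d')/c = 0.0021 ≥ ε_y = 0.0021, so the compression steel yields.
M_n = (A_s − A'_s) f_y (d − a/2) + A'_s f_y (d − d') = 240 × (25.6 − 3.046) + 40.2 × (25.6 − 2.2) = 5413.0 + 940.7 = 6353.7 kip·in.

M_n ≈ 6350 kip·in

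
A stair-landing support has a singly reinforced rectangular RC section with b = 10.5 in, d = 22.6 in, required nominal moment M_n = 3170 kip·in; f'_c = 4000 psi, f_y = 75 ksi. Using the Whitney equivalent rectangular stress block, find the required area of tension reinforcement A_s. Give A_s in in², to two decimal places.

A_s ≈ 2.07 in²

From M_n = 0.85 f'_c a b (d − a/2):
a = d − √(d² − 2M_n/(0.85 f'_c b)) = 22.6 − √(22.6² − 2 × 3170/(0.85 × 4 × 10.5)) = 4.347 in.
A_s = 0.85 f'_c a b / f_y = 0.85 × 4 × 4.347 × 10.5 / 75 = 2.069 in².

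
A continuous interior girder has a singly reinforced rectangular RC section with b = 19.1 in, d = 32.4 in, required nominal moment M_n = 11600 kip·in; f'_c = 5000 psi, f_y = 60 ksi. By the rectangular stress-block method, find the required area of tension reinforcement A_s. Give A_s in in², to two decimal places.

From M_n = 0.85 f'_c a b (d − a/2):
a = d − √(d² − 2M_n/(0.85 f'_c b)) = 32.4 − √(32.4² − 2 × 11600/(0.85 × 5 × 19.1)) = 4.760 in.
A_s = 0.85 f'_c a b / f_y = 0.85 × 5 × 4.760 × 19.1 / 60 = 6.440 in².

A_s ≈ 6.44 in²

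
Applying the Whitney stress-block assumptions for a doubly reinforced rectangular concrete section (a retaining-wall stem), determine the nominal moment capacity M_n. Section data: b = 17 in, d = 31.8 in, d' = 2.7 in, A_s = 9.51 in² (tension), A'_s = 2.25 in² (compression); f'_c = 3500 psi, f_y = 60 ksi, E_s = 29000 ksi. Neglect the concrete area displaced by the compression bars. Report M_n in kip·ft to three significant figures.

Assume both steels yield.
a = (A_s − A'_s) f_y/(0.85 f'_c b) = (9.51 − 2.25) × 60/(0.85 × 3.5 × 17) = 8.613 in.
c = a/β₁ = 8.613/0.85 = 10.133 in; ε'_s = 0.003(c − d')/c = 0.0022 ≥ ε_y = 0.0021, so the compression steel yields.
M_n = (A_s − A'_s) f_y (d − a/2) + A'_s f_y (d − d') = 435.6 × (31.8 − 4.3065) + 135 × (31.8 − 2.7) = 11976.2 + 3928.5 = 15904.7 kip·in = 15904.7/12 = 1325.39 kip·ft.

M_n ≈ 1330 kip·ft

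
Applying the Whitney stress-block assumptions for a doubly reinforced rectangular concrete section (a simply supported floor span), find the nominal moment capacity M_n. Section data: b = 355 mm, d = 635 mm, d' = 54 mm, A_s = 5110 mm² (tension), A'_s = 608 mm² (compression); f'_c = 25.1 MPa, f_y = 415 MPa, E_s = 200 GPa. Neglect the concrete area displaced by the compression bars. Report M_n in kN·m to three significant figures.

Assume both tension and compression steel yield.
Net tension couple steel: A_s − A'_s = 4502 mm².
a = (A_s − A'_s) f_y / (0.85 f'_c b) = 1868330/(0.85 × 25.1 × 355) = 246.68 mm.
c = a/β₁ = 246.68/0.85 = 290.21 mm; ε'_s = 0.003(c − d')/c = 0.0024 ≥ f_y/E_s = 0.0021, so compression steel does yield.
M_n = (A_s − A'_s) f_y (d − a/2) + A'_s f_y (d − d') = [1868330 × (635 − 123.34) + 252320 × (635 − 54)] × 10⁻⁶ = 955.95 + 146.60 = 1102.55 kN·m.

M_n ≈ 1100 kN·m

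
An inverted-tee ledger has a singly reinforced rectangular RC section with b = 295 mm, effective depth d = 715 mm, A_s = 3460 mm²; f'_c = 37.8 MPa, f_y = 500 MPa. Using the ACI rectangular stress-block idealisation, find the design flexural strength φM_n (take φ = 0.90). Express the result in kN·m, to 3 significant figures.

φM_n ≈ 971 kN·m

T = A_s f_y = 3460 × 500 = 1730000 N = 1730 kN.
From C = T: a = T/(0.85 f'_c b) = 1730000/(0.85 × 37.8 × 295) = 182.52 mm.
M_n = T(d − a/2) = 1730 kN × (715 − 91.26) mm = 1079.07 kN·m.
φM_n = 0.90 × 1079.07 = 971.16 kN·m.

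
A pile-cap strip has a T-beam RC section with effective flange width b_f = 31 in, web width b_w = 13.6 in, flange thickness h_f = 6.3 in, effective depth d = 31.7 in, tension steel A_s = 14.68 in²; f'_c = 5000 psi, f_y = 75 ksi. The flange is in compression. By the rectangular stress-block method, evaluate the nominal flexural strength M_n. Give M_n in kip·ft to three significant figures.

M_n ≈ 2500 kip·ft

Tension: T = A_s f_y = 14.68 × 75 = 1101 kips.
Try a within the flange: a = T/(0.85 f'_c b_f) = 1101/(0.85 × 5 × 31) = 8.357 in.
a = 8.357 > h_f = 6.3 in: the block extends into the web. Split into flange-overhang and web parts.
C_f = 0.85 f'_c (b_f − b_w) h_f = 0.85 × 5 × (31 − 13.6) × 6.3 = 465.9 kips.
Remaining web compression depth: a_w = (T − C_f)/(0.85 f'_c b_w) = (1101 − 465.9)/(0.85 × 5 × 13.6) = 10.988 in.
M_n = C_f(d − h_f/2) + (T − C_f)(d − a_w/2) = 465.9 × (31.7 − 3.15) + 635.1 × (31.7 − 5.494) = 13301.4 + 16643.4 = 29944.8 kip·in.
M_n = 29944.8/12 = 2495.40 kip·ft.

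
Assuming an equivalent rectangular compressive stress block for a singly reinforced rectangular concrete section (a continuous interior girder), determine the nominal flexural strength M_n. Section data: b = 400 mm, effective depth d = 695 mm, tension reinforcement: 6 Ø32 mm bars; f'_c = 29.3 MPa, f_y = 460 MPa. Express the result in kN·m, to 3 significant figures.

A_s = 6 × 804 = 4824 mm².
T = A_s f_y = 4824 × 460 = 2219040 N = 2219.04 kN.
From C = T: a = T/(0.85 f'_c b) = 2219040/(0.85 × 29.3 × 400) = 222.75 mm.
M_n = T(d − a/2) = 2219.04 kN × (695 − 111.375) mm = 1295.09 kN·m.

M_n ≈ 1300 kN·m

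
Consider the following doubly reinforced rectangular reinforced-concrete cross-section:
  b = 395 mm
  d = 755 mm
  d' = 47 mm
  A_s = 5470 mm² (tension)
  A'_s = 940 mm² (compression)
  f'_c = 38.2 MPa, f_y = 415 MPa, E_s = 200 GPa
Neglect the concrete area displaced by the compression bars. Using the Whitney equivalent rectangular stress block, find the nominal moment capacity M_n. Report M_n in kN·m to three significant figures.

Assume both tension and compression steel yield.
Net tension couple steel: A_s − A'_s = 4530 mm².
a = (A_s − A'_s) f_y / (0.85 f'_c b) = 1879950/(0.85 × 38.2 × 395) = 146.58 mm.
c = a/β₁ = 146.58/0.777 = 188.65 mm; ε'_s = 0.003(c − d')/c = 0.0023 ≥ f_y/E_s = 0.0021, so compression steel does yield.
M_n = (A_s − A'_s) f_y (d − a/2) + A'_s f_y (d − d') = [1879950 × (755 − 73.29) + 390100 × (755 − 47)] × 10⁻⁶ = 1281.58 + 276.19 = 1557.77 kN·m.

M_n ≈ 1560 kN·m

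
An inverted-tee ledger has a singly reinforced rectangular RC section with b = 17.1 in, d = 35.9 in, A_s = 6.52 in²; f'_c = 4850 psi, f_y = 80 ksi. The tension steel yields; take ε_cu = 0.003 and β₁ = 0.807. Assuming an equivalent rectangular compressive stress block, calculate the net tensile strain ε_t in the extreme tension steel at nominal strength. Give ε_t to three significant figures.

ε_t ≈ 0.00875

a = A_s f_y/(0.85 f'_c b) = 7.399 in.
β₁ = 0.807, so c = a/β₁ = 7.399/0.807 = 9.169 in.
From the linear strain diagram with ε_cu = 0.003: ε_t = 0.003 (d − c)/c = 0.003 × (35.9 − 9.169)/9.169 = 0.00875.
Since ε_t ≥ 0.005, the section is tension-controlled.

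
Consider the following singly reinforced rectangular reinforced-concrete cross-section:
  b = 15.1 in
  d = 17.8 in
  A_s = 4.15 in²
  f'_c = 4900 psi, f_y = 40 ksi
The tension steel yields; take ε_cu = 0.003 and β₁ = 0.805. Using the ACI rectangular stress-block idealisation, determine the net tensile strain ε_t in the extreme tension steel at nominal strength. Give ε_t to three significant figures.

ε_t ≈ 0.0133

a = A_s f_y/(0.85 f'_c b) = 2.639 in.
β₁ = 0.805, so c = a/β₁ = 2.639/0.805 = 3.278 in.
From the linear strain diagram with ε_cu = 0.003: ε_t = 0.003 (d − c)/c = 0.003 × (17.8 − 3.278)/3.278 = 0.0133.
Since ε_t ≥ 0.005, the section is tension-controlled.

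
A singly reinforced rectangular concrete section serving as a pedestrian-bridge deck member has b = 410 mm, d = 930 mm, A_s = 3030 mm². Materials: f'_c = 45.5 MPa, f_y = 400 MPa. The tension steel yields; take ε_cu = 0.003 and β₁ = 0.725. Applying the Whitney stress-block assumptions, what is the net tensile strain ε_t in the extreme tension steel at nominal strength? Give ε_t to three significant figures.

a = A_s f_y/(0.85 f'_c b) = 76.43 mm.
β₁ = 0.725, so c = a/β₁ = 76.43/0.725 = 105.42 mm.
From the linear strain diagram with ε_cu = 0.003: ε_t = 0.003 (d − c)/c = 0.003 × (930 − 105.42)/105.42 = 0.0235.
Since ε_t ≥ 0.005, the section is tension-controlled.

ε_t ≈ 0.0235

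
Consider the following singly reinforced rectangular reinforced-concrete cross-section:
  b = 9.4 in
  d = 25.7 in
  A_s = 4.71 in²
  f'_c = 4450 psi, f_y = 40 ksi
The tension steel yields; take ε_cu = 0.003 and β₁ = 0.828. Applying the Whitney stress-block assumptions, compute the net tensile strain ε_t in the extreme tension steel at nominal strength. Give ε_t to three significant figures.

a = A_s f_y/(0.85 f'_c b) = 5.299 in.
β₁ = 0.828, so c = a/β₁ = 5.299/0.828 = 6.400 in.
From the linear strain diagram with ε_cu = 0.003: ε_t = 0.003 (d − c)/c = 0.003 × (25.7 − 6.400)/6.400 = 0.00905.
Since ε_t ≥ 0.005, the section is tension-controlled.

ε_t ≈ 0.00905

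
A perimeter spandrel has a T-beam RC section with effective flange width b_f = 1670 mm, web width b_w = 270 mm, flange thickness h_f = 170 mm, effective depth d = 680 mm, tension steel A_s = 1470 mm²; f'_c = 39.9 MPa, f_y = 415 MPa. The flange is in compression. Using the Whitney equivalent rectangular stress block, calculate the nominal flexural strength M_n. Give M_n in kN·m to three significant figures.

Tension: T = A_s f_y = 1470 × 415 = 610050 N.
Try a within the flange: a = T/(0.85 f'_c b_f) = 610050/(0.85 × 39.9 × 1670) = 10.77 mm.
Since a = 10.77 ≤ h_f = 170 mm, the stress block lies entirely in the flange; analyse as a rectangular beam of width b_f.
M_n = T(d − a/2) = 610050 × (680 − 5.385) = 411.55 × 10⁶ N·mm.
M_n = 411.55 kN·m.

M_n ≈ 412 kN·m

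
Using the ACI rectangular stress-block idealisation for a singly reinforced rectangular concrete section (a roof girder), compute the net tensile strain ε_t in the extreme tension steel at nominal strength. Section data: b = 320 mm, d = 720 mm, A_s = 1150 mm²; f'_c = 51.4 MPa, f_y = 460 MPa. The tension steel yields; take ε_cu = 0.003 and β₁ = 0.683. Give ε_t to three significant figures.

ε_t ≈ 0.0360

a = A_s f_y/(0.85 f'_c b) = 37.84 mm.
β₁ = 0.683, so c = a/β₁ = 37.84/0.683 = 55.40 mm.
From the linear strain diagram with ε_cu = 0.003: ε_t = 0.003 (d − c)/c = 0.003 × (720 − 55.40)/55.40 = 0.0360.
Since ε_t ≥ 0.005, the section is tension-controlled.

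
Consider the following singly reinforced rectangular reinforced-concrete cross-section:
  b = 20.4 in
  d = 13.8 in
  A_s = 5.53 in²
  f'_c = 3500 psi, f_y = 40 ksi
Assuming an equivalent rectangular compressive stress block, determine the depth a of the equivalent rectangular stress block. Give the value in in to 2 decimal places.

T = A_s f_y = 5.53 × 40 = 221.2 kips.
a = T/(0.85 f'_c b) = 221.2/(0.85 × 3.5 × 20.4) = 3.64 in.

a ≈ 3.64 in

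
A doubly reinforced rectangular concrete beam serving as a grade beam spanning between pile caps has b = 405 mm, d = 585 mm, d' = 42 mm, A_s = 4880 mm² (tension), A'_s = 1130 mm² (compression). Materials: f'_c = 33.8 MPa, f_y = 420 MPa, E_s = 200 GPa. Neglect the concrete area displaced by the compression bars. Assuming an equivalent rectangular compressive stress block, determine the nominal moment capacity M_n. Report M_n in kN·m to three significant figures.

M_n ≈ 1070 kN·m

Assume both tension and compression steel yield.
Net tension couple steel: A_s − A'_s = 3750 mm².
a = (A_s − A'_s) f_y / (0.85 f'_c b) = 1575000/(0.85 × 33.8 × 405) = 135.36 mm.
c = a/β₁ = 135.36/0.809 = 167.32 mm; ε'_s = 0.003(c − d')/c = 0.0022 ≥ f_y/E_s = 0.0021, so compression steel does yield.
M_n = (A_s − A'_s) f_y (d − a/2) + A'_s f_y (d − d') = [1575000 × (585 − 67.68) + 474600 × (585 − 42)] × 10⁻⁶ = 814.78 + 257.71 = 1072.49 kN·m.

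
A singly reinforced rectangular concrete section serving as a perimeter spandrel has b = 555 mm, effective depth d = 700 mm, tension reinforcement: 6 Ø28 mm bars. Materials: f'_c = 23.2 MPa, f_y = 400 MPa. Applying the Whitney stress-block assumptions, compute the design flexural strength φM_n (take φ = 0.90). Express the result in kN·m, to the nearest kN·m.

φM_n ≈ 842 kN·m

A_s = 6 × 616 = 3696 mm².
T = A_s f_y = 3696 × 400 = 1478400 N = 1478.4 kN.
From C = T: a = T/(0.85 f'_c b) = 1478400/(0.85 × 23.2 × 555) = 135.08 mm.
M_n = T(d − a/2) = 1478.4 kN × (700 − 67.54) mm = 935.03 kN·m.
φM_n = 0.90 × 935.03 = 841.53 kN·m.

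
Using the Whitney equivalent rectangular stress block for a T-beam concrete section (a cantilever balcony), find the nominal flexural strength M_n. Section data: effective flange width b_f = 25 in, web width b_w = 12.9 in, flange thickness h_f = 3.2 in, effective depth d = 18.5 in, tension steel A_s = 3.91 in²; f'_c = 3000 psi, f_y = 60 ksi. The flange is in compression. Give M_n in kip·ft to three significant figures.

Tension: T = A_s f_y = 3.91 × 60 = 234.6 kips.
Try a within the flange: a = T/(0.85 f'_c b_f) = 234.6/(0.85 × 3 × 25) = 3.680 in.
a = 3.680 > h_f = 3.2 in: the block extends into the web. Split into flange-overhang and web parts.
C_f = 0.85 f'_c (b_f − b_w) h_f = 0.85 × 3 × (25 − 12.9) × 3.2 = 98.7 kips.
Remaining web compression depth: a_w = (T − C_f)/(0.85 f'_c b_w) = (234.6 − 98.7)/(0.85 × 3 × 12.9) = 4.131 in.
M_n = C_f(d − h_f/2) + (T − C_f)(d − a_w/2) = 98.7 × (18.5 − 1.6) + 135.9 × (18.5 − 2.0655) = 1668.0 + 2233.4 = 3901.4 kip·in.
M_n = 3901.4/12 = 325.12 kip·ft.

M_n ≈ 325 kip·ft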